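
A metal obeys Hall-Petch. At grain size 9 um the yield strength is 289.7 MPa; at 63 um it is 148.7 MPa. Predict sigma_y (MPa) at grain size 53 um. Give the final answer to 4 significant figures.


sigma_y = sigma0 + k / sqrt(d)
1/sqrt(d1) = 1/sqrt(9e-06) = 333.333;  1/sqrt(d2) = 125.988
k = (sigma1 - sigma2) / (1/sqrt(d1) - 1/sqrt(d2)) = (289.7 - 148.7) / (333.333 - 125.988) = 0.680025 MPa*m^0.5
sigma0 = sigma1 - k/sqrt(d1) = 289.7 - 0.680025*333.333 = 63.0248 MPa
sigma_y(d3) = 63.0248 + 0.680025 / sqrt(5.3e-05) = 156.4 MPa


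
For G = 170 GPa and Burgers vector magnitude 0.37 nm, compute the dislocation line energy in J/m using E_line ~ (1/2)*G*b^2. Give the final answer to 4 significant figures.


E = G*b^2/2
b = 0.37 nm = 3.7e-10 m
G = 170 GPa = 1.7e+11 Pa
E = 0.5 * 1.7e+11 * (3.7e-10)^2
E = 1.164e-08 J/m


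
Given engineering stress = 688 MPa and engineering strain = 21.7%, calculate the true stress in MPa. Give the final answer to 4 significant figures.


sigma_true = sigma_eng * (1 + epsilon_eng)
sigma_true = 688 * (1 + 0.217)
sigma_true = 837.3 MPa


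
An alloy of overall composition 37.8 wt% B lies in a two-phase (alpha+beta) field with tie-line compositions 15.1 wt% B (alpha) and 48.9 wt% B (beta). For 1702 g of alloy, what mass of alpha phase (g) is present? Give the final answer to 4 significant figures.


f_alpha = (C_beta - C0) / (C_beta - C_alpha)
f_alpha = (48.9 - 37.8) / (48.9 - 15.1) = 0.328402
m_alpha = f_alpha * m_total = 0.328402 * 1702 = 558.9 g


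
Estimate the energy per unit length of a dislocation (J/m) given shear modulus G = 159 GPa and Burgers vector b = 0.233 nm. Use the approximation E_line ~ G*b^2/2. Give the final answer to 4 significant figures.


E = G*b^2/2
b = 0.233 nm = 2.33e-10 m
G = 159 GPa = 1.59e+11 Pa
E = 0.5 * 1.59e+11 * (2.33e-10)^2
E = 4.316e-09 J/m


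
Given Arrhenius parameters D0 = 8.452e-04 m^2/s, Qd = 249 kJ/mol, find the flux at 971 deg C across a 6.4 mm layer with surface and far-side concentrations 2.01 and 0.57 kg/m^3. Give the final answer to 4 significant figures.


Step 1: D = D0 * exp(-Qd/(R*T))
T = 971 + 273.15 = 1244.15 K
D = 8.452e-04 * exp(-249e3 / (8.314 * 1244.15)) = 2.96836e-14 m^2/s
Step 2: J = D * (C1 - C2) / dx
J = 2.96836e-14 * (2.01 - 0.57) / 6.4e-03
J = 6.679e-12 kg/(m^2*s)


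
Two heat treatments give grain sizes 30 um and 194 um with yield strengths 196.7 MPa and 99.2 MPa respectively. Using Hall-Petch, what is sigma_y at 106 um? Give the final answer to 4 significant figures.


sigma_y = sigma0 + k / sqrt(d)
1/sqrt(d1) = 1/sqrt(3e-05) = 182.574;  1/sqrt(d2) = 71.7958
k = (sigma1 - sigma2) / (1/sqrt(d1) - 1/sqrt(d2)) = (196.7 - 99.2) / (182.574 - 71.7958) = 0.880136 MPa*m^0.5
sigma0 = sigma1 - k/sqrt(d1) = 196.7 - 0.880136*182.574 = 36.0099 MPa
sigma_y(d3) = 36.0099 + 0.880136 / sqrt(1.06e-04) = 121.5 MPa


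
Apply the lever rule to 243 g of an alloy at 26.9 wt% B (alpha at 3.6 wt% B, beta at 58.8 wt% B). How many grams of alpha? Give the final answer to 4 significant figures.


f_alpha = (C_beta - C0) / (C_beta - C_alpha)
f_alpha = (58.8 - 26.9) / (58.8 - 3.6) = 0.577899
m_alpha = f_alpha * m_total = 0.577899 * 243 = 140.4 g


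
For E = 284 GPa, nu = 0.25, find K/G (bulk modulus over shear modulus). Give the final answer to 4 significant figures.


G = E / (2*(1+nu))
G = 284 / (2*(1+0.25)) = 113.6 GPa
K = E / (3*(1-2*nu))
K = 284 / (3*(1-2*0.25)) = 189.333 GPa
K/G = 189.333 / 113.6 = 1.667


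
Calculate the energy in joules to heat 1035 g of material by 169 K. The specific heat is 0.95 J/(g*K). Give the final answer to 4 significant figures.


Q = m * cp * dT
Q = 1035 * 0.95 * 169
Q = 166200 J


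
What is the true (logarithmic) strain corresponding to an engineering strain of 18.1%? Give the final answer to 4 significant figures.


epsilon_true = ln(1 + epsilon_eng)
epsilon_true = ln(1 + 0.181)
epsilon_true = 0.1664


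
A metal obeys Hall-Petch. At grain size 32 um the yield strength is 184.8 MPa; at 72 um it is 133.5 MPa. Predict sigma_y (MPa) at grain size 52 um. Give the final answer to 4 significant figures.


sigma_y = sigma0 + k / sqrt(d)
1/sqrt(d1) = 1/sqrt(3.2e-05) = 176.777;  1/sqrt(d2) = 117.851
k = (sigma1 - sigma2) / (1/sqrt(d1) - 1/sqrt(d2)) = (184.8 - 133.5) / (176.777 - 117.851) = 0.87059 MPa*m^0.5
sigma0 = sigma1 - k/sqrt(d1) = 184.8 - 0.87059*176.777 = 30.9 MPa
sigma_y(d3) = 30.9 + 0.87059 / sqrt(5.2e-05) = 151.6 MPa


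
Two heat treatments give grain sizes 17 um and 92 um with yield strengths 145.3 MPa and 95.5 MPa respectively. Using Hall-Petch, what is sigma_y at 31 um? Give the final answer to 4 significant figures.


sigma_y = sigma0 + k / sqrt(d)
1/sqrt(d1) = 1/sqrt(1.7e-05) = 242.536;  1/sqrt(d2) = 104.257
k = (sigma1 - sigma2) / (1/sqrt(d1) - 1/sqrt(d2)) = (145.3 - 95.5) / (242.536 - 104.257) = 0.360143 MPa*m^0.5
sigma0 = sigma1 - k/sqrt(d1) = 145.3 - 0.360143*242.536 = 57.9525 MPa
sigma_y(d3) = 57.9525 + 0.360143 / sqrt(3.1e-05) = 122.6 MPa


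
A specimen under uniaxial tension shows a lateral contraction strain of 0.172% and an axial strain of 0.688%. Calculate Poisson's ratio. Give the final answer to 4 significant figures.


nu = -epsilon_lat / epsilon_axial
Lateral strain is contraction (negative), so using magnitudes:
nu = 0.172 / 0.688
nu = 0.25


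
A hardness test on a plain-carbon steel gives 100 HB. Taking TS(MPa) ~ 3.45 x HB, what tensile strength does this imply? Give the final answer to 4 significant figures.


TS (MPa) = 3.45 * HB
TS = 3.45 * 100
TS = 345 MPa


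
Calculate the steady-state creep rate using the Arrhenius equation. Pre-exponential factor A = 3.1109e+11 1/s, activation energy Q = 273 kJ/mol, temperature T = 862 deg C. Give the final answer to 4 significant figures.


rate = A * exp(-Q / (R*T))
T = 862 + 273.15 = 1135.15 K
rate = 3.1109e+11 * exp(-273e3 / (8.314 * 1135.15))
rate = 0.08515 1/s


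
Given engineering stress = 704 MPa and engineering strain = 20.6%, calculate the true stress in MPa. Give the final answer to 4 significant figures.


sigma_true = sigma_eng * (1 + epsilon_eng)
sigma_true = 704 * (1 + 0.206)
sigma_true = 849 MPa


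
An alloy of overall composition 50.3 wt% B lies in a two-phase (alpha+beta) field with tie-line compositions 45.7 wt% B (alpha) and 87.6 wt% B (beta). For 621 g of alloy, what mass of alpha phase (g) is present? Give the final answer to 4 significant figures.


f_alpha = (C_beta - C0) / (C_beta - C_alpha)
f_alpha = (87.6 - 50.3) / (87.6 - 45.7) = 0.890215
m_alpha = f_alpha * m_total = 0.890215 * 621 = 552.8 g


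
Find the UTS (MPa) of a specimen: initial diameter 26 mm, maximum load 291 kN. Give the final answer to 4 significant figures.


A0 = pi*(d/2)^2 = pi*(26/2)^2 = 530.929 mm^2
UTS = F_max / A0 = 291*1000 / 530.929
UTS = 548.1 MPa


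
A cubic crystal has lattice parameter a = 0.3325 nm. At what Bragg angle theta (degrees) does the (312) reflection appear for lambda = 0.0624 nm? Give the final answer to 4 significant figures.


d = a / sqrt(h^2+k^2+l^2)
d = 0.3325 / sqrt(14) = 0.0888644 nm
lambda = 2*d*sin(theta)  =>  sin(theta) = lambda / (2*d)
sin(theta) = 0.0624 / (2 * 0.0888644) = 0.351097
theta = 20.55 deg


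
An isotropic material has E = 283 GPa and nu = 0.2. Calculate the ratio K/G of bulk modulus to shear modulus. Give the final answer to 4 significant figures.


G = E / (2*(1+nu))
G = 283 / (2*(1+0.2)) = 117.917 GPa
K = E / (3*(1-2*nu))
K = 283 / (3*(1-2*0.2)) = 157.222 GPa
K/G = 157.222 / 117.917 = 1.333


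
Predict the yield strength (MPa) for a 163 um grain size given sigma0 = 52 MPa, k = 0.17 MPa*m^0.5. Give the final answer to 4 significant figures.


sigma_y = sigma0 + k / sqrt(d)
d = 163 um = 1.63e-04 m
sigma_y = 52 + 0.17 / sqrt(1.63e-04)
sigma_y = 65.32 MPa


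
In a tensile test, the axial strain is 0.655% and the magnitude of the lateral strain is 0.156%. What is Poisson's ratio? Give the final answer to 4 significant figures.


nu = -epsilon_lat / epsilon_axial
Lateral strain is contraction (negative), so using magnitudes:
nu = 0.156 / 0.655
nu = 0.2382


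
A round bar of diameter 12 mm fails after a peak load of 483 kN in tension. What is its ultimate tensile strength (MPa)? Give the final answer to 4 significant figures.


A0 = pi*(d/2)^2 = pi*(12/2)^2 = 113.097 mm^2
UTS = F_max / A0 = 483*1000 / 113.097
UTS = 4271 MPa


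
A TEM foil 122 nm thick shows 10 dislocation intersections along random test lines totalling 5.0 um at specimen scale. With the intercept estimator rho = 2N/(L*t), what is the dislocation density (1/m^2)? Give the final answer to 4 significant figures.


rho = 2N / (L * t)
L = 5.0 um = 5e-06 m, t = 122 nm = 1.22e-07 m
rho = 2 * 10 / (5e-06 * 1.22e-07)
rho = 3.279e+13 1/m^2


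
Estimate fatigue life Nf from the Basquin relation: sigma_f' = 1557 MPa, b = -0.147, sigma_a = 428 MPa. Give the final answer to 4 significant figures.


sigma_a = sigma_f' * (2*Nf)^b
2*Nf = (sigma_a / sigma_f')^(1/b)
2*Nf = (428 / 1557)^(1/-0.147)
2*Nf = 6535.38
Nf = 3268 cycles


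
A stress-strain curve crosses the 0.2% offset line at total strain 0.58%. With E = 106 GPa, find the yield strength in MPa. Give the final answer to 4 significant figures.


Offset strain = 0.002
Elastic strain at yield = total_strain - offset = 5.8e-03 - 0.002 = 3.8e-03
sigma_y = E * elastic_strain = 106000 * 3.8e-03
sigma_y = 402.8 MPa


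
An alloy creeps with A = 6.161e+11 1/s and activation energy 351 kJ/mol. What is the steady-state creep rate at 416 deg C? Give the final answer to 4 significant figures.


rate = A * exp(-Q / (R*T))
T = 416 + 273.15 = 689.15 K
rate = 6.161e+11 * exp(-351e3 / (8.314 * 689.15))
rate = 1.529e-15 1/s


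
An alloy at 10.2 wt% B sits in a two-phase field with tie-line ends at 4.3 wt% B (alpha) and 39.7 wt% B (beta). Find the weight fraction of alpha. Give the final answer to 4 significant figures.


f_alpha = (C_beta - C0) / (C_beta - C_alpha)
f_alpha = (39.7 - 10.2) / (39.7 - 4.3)
f_alpha = 0.8333


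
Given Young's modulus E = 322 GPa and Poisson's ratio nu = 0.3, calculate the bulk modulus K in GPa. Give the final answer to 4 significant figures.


K = E / (3*(1-2*nu))
K = 322 / (3*(1-2*0.3))
K = 268.3 GPa


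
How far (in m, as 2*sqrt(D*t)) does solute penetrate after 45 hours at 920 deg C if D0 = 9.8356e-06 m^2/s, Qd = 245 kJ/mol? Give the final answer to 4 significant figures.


Step 1: D = D0 * exp(-Qd/(R*T))
T = 1193.15 K
D = 9.8356e-06 * exp(-245e3 / (8.314 * 1193.15)) = 1.84763e-16 m^2/s
Step 2: L = 2*sqrt(D*t)
t = 45 h = 162000 s
L = 2*sqrt(1.84763e-16 * 162000) = 1.094e-05 m


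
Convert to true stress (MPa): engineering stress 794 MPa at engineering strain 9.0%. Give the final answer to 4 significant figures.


sigma_true = sigma_eng * (1 + epsilon_eng)
sigma_true = 794 * (1 + 0.09)
sigma_true = 865.5 MPa


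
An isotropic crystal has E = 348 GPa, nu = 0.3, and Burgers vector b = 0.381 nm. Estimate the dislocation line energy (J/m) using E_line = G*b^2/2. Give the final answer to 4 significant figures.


Step 1: G = E / (2*(1+nu))
G = 348 / (2*(1+0.3)) = 133.846 GPa = 1.33846e+11 Pa
Step 2: E_line = G*b^2/2
b = 0.381 nm = 3.81e-10 m
E_line = 0.5 * 1.33846e+11 * (3.81e-10)^2 = 9.715e-09 J/m


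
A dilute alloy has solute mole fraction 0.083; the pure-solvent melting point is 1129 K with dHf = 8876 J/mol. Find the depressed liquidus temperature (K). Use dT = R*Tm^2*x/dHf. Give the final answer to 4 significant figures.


dT = R*Tm^2*x / dHf
dT = 8.314 * 1129^2 * 0.083 / 8876
dT = 99.0966 K
T_new = 1129 - 99.0966 = 1030 K


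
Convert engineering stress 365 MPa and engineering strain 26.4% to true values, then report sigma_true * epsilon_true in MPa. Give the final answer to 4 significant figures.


sigma_true = sigma_eng * (1 + epsilon_eng)
sigma_true = 365 * (1 + 0.264) = 461.36 MPa
epsilon_true = ln(1 + epsilon_eng)
epsilon_true = ln(1 + 0.264) = 0.234281
sigma_true * epsilon_true = 461.36 * 0.234281 = 108.1 MPa


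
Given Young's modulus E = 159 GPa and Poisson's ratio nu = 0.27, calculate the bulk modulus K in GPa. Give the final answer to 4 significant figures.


K = E / (3*(1-2*nu))
K = 159 / (3*(1-2*0.27))
K = 115.2 GPa


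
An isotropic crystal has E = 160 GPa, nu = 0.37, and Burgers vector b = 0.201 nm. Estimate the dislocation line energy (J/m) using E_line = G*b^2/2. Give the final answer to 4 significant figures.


Step 1: G = E / (2*(1+nu))
G = 160 / (2*(1+0.37)) = 58.3942 GPa = 5.83942e+10 Pa
Step 2: E_line = G*b^2/2
b = 0.201 nm = 2.01e-10 m
E_line = 0.5 * 5.83942e+10 * (2.01e-10)^2 = 1.18e-09 J/m


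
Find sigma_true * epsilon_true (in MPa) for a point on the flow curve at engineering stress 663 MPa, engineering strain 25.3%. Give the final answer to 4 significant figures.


sigma_true = sigma_eng * (1 + epsilon_eng)
sigma_true = 663 * (1 + 0.253) = 830.739 MPa
epsilon_true = ln(1 + epsilon_eng)
epsilon_true = ln(1 + 0.253) = 0.225541
sigma_true * epsilon_true = 830.739 * 0.225541 = 187.4 MPa


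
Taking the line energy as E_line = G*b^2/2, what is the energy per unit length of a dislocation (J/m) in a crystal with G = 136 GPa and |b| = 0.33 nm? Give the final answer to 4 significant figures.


E = G*b^2/2
b = 0.33 nm = 3.3e-10 m
G = 136 GPa = 1.36e+11 Pa
E = 0.5 * 1.36e+11 * (3.3e-10)^2
E = 7.405e-09 J/m


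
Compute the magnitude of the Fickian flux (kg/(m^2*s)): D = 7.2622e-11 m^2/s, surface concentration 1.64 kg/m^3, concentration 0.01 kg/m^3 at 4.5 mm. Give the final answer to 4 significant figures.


J = -D * (dC/dx) = D * (C1 - C2) / dx
J = 7.2622e-11 * (1.64 - 0.01) / 4.5e-03
J = 2.631e-08 kg/(m^2*s)


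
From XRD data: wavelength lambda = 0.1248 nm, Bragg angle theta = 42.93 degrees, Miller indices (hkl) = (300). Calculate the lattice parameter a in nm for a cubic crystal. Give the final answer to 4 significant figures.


d = lambda / (2*sin(theta))
d = 0.1248 / (2*sin(42.93 deg))
d = 0.0916159 nm
a = d * sqrt(h^2+k^2+l^2) = 0.0916159 * sqrt(9)
a = 0.2748 nm


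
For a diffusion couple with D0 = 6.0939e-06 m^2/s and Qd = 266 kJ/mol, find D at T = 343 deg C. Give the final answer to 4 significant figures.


D = D0 * exp(-Qd / (R*T))
T = 616.15 K
D = 6.0939e-06 * exp(-266e3 / (8.314 * 616.15))
D = 1.713e-28 m^2/s


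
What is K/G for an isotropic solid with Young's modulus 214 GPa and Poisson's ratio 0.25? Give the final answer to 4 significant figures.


G = E / (2*(1+nu))
G = 214 / (2*(1+0.25)) = 85.6 GPa
K = E / (3*(1-2*nu))
K = 214 / (3*(1-2*0.25)) = 142.667 GPa
K/G = 142.667 / 85.6 = 1.667


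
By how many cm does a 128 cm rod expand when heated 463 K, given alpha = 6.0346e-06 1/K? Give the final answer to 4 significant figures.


dL = L0 * alpha * dT
dL = 128 * 6.0346e-06 * 463
dL = 0.3576 cm


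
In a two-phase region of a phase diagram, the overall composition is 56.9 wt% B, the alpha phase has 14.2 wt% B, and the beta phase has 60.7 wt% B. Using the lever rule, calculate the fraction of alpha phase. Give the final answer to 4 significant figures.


f_alpha = (C_beta - C0) / (C_beta - C_alpha)
f_alpha = (60.7 - 56.9) / (60.7 - 14.2)
f_alpha = 0.08172


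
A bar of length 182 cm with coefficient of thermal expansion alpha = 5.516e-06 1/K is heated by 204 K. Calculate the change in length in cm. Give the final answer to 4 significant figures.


dL = L0 * alpha * dT
dL = 182 * 5.516e-06 * 204
dL = 0.2048 cm


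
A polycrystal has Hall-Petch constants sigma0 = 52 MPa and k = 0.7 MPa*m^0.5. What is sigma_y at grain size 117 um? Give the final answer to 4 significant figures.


sigma_y = sigma0 + k / sqrt(d)
d = 117 um = 1.17e-04 m
sigma_y = 52 + 0.7 / sqrt(1.17e-04)
sigma_y = 116.7 MPa


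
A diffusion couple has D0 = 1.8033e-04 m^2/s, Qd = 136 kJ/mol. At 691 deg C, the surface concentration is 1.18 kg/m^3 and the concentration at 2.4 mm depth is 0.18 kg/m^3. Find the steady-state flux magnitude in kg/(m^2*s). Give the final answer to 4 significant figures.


Step 1: D = D0 * exp(-Qd/(R*T))
T = 691 + 273.15 = 964.15 K
D = 1.8033e-04 * exp(-136e3 / (8.314 * 964.15)) = 7.72229e-12 m^2/s
Step 2: J = D * (C1 - C2) / dx
J = 7.72229e-12 * (1.18 - 0.18) / 2.4e-03
J = 3.218e-09 kg/(m^2*s)


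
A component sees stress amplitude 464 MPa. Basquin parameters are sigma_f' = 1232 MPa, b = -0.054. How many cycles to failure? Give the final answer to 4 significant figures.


sigma_a = sigma_f' * (2*Nf)^b
2*Nf = (sigma_a / sigma_f')^(1/b)
2*Nf = (464 / 1232)^(1/-0.054)
2*Nf = 7.13788e+07
Nf = 3.569e+07 cycles


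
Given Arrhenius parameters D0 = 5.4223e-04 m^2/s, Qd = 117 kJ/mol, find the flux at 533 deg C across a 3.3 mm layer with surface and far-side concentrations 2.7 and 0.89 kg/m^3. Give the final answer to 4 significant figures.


Step 1: D = D0 * exp(-Qd/(R*T))
T = 533 + 273.15 = 806.15 K
D = 5.4223e-04 * exp(-117e3 / (8.314 * 806.15)) = 1.42191e-11 m^2/s
Step 2: J = D * (C1 - C2) / dx
J = 1.42191e-11 * (2.7 - 0.89) / 3.3e-03
J = 7.799e-09 kg/(m^2*s)


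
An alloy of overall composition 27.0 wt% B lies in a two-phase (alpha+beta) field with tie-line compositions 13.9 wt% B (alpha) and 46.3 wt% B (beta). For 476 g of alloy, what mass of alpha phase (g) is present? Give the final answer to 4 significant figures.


f_alpha = (C_beta - C0) / (C_beta - C_alpha)
f_alpha = (46.3 - 27.0) / (46.3 - 13.9) = 0.595679
m_alpha = f_alpha * m_total = 0.595679 * 476 = 283.5 g


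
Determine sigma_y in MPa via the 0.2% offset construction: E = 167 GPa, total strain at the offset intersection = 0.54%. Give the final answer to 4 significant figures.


Offset strain = 0.002
Elastic strain at yield = total_strain - offset = 5.4e-03 - 0.002 = 3.4e-03
sigma_y = E * elastic_strain = 167000 * 3.4e-03
sigma_y = 567.8 MPa


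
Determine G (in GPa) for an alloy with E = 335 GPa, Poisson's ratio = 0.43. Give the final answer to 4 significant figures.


G = E / (2*(1+nu))
G = 335 / (2*(1+0.43))
G = 117.1 GPa


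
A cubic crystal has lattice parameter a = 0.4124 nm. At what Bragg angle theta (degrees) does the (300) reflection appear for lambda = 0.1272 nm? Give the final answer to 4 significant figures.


d = a / sqrt(h^2+k^2+l^2)
d = 0.4124 / sqrt(9) = 0.137467 nm
lambda = 2*d*sin(theta)  =>  sin(theta) = lambda / (2*d)
sin(theta) = 0.1272 / (2 * 0.137467) = 0.462658
theta = 27.56 deg


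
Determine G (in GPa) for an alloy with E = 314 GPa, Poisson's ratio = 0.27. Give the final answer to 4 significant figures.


G = E / (2*(1+nu))
G = 314 / (2*(1+0.27))
G = 123.6 GPa


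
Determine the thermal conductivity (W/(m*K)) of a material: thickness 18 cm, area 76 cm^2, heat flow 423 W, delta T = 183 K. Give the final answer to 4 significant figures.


k = Q*L / (A*dT)
L = 0.18 m, A = 7.6e-03 m^2
k = 423 * 0.18 / (7.6e-03 * 183)
k = 54.75 W/(m*K)


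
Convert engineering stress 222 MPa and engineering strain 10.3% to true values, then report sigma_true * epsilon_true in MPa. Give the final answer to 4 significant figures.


sigma_true = sigma_eng * (1 + epsilon_eng)
sigma_true = 222 * (1 + 0.103) = 244.866 MPa
epsilon_true = ln(1 + epsilon_eng)
epsilon_true = ln(1 + 0.103) = 0.0980337
sigma_true * epsilon_true = 244.866 * 0.0980337 = 24.01 MPa


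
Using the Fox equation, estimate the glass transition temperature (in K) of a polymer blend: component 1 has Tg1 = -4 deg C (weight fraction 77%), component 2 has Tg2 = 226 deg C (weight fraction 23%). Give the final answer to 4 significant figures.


1/Tg = w1/Tg1 + w2/Tg2 (in Kelvin)
Tg1 = 269.15 K, Tg2 = 499.15 K
1/Tg = 0.77/269.15 + 0.23/499.15
Tg = 301.1 K


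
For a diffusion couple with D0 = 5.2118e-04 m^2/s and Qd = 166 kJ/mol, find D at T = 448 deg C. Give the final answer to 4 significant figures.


D = D0 * exp(-Qd / (R*T))
T = 721.15 K
D = 5.2118e-04 * exp(-166e3 / (8.314 * 721.15))
D = 4.929e-16 m^2/s


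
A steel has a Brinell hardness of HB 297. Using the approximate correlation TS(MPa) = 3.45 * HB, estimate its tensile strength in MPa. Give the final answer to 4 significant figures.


TS (MPa) = 3.45 * HB
TS = 3.45 * 297
TS = 1025 MPa


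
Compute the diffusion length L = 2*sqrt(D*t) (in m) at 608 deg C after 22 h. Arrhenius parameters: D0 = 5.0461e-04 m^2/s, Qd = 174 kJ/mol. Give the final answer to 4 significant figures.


Step 1: D = D0 * exp(-Qd/(R*T))
T = 881.15 K
D = 5.0461e-04 * exp(-174e3 / (8.314 * 881.15)) = 2.44259e-14 m^2/s
Step 2: L = 2*sqrt(D*t)
t = 22 h = 79200 s
L = 2*sqrt(2.44259e-14 * 79200) = 8.797e-05 m


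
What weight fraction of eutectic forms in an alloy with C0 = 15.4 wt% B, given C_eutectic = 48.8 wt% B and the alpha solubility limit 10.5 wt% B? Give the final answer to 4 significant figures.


f_primary = (C_e - C0) / (C_e - C_alpha_max)
f_primary = (48.8 - 15.4) / (48.8 - 10.5)
f_primary = 0.872063
f_eutectic = 1 - 0.872063 = 0.1279


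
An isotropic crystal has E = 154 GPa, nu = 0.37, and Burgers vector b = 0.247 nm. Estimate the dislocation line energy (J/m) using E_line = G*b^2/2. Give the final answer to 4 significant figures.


Step 1: G = E / (2*(1+nu))
G = 154 / (2*(1+0.37)) = 56.2044 GPa = 5.62044e+10 Pa
Step 2: E_line = G*b^2/2
b = 0.247 nm = 2.47e-10 m
E_line = 0.5 * 5.62044e+10 * (2.47e-10)^2 = 1.714e-09 J/m


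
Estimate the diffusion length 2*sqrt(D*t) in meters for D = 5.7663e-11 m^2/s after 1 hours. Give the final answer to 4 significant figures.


t = 1 hr = 3600 s
Diffusion length = 2*sqrt(D*t)
= 2*sqrt(5.7663e-11 * 3600)
= 9.112e-04 m


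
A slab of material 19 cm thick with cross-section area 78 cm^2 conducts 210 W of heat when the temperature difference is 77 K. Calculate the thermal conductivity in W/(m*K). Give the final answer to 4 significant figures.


k = Q*L / (A*dT)
L = 0.19 m, A = 7.8e-03 m^2
k = 210 * 0.19 / (7.8e-03 * 77)
k = 66.43 W/(m*K)


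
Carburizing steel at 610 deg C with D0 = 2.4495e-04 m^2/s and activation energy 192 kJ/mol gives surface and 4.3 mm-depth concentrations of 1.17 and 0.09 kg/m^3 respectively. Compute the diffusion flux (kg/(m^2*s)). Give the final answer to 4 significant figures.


Step 1: D = D0 * exp(-Qd/(R*T))
T = 610 + 273.15 = 883.15 K
D = 2.4495e-04 * exp(-192e3 / (8.314 * 883.15)) = 1.07812e-15 m^2/s
Step 2: J = D * (C1 - C2) / dx
J = 1.07812e-15 * (1.17 - 0.09) / 4.3e-03
J = 2.708e-13 kg/(m^2*s)


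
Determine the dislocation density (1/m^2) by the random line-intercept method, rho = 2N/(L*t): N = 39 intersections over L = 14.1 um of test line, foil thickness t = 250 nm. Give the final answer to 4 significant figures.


rho = 2N / (L * t)
L = 14.1 um = 1.41e-05 m, t = 250 nm = 2.5e-07 m
rho = 2 * 39 / (1.41e-05 * 2.5e-07)
rho = 2.213e+13 1/m^2


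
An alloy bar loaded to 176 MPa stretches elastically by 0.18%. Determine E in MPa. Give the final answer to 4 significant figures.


E = sigma / epsilon
epsilon = 0.18% = 1.8e-03
E = 176 / 1.8e-03
E = 97780 MPa


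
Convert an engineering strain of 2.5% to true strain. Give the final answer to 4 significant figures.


epsilon_true = ln(1 + epsilon_eng)
epsilon_true = ln(1 + 0.025)
epsilon_true = 0.02469


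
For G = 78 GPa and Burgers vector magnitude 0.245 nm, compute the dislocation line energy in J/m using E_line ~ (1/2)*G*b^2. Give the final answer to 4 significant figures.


E = G*b^2/2
b = 0.245 nm = 2.45e-10 m
G = 78 GPa = 7.8e+10 Pa
E = 0.5 * 7.8e+10 * (2.45e-10)^2
E = 2.341e-09 J/m


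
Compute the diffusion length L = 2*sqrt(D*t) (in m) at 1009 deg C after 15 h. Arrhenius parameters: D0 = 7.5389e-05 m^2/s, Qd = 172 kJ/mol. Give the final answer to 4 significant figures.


Step 1: D = D0 * exp(-Qd/(R*T))
T = 1282.15 K
D = 7.5389e-05 * exp(-172e3 / (8.314 * 1282.15)) = 7.40961e-12 m^2/s
Step 2: L = 2*sqrt(D*t)
t = 15 h = 54000 s
L = 2*sqrt(7.40961e-12 * 54000) = 1.265e-03 m


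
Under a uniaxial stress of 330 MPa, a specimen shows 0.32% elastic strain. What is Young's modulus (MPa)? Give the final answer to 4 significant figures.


E = sigma / epsilon
epsilon = 0.32% = 3.2e-03
E = 330 / 3.2e-03
E = 103100 MPa


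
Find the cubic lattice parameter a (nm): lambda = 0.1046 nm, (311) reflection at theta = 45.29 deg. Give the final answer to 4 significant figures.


d = lambda / (2*sin(theta))
d = 0.1046 / (2*sin(45.29 deg))
d = 0.0735918 nm
a = d * sqrt(h^2+k^2+l^2) = 0.0735918 * sqrt(11)
a = 0.2441 nm


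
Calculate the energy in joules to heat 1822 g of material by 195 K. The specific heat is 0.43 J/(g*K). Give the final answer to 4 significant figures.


Q = m * cp * dT
Q = 1822 * 0.43 * 195
Q = 152800 J


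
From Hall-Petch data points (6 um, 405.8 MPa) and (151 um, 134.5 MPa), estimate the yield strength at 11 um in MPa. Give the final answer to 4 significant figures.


sigma_y = sigma0 + k / sqrt(d)
1/sqrt(d1) = 1/sqrt(6e-06) = 408.248;  1/sqrt(d2) = 81.3788
k = (sigma1 - sigma2) / (1/sqrt(d1) - 1/sqrt(d2)) = (405.8 - 134.5) / (408.248 - 81.3788) = 0.829995 MPa*m^0.5
sigma0 = sigma1 - k/sqrt(d1) = 405.8 - 0.829995*408.248 = 66.956 MPa
sigma_y(d3) = 66.956 + 0.829995 / sqrt(1.1e-05) = 317.2 MPa


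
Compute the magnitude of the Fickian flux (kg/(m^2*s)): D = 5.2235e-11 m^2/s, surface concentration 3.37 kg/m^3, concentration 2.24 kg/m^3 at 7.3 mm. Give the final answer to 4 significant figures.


J = -D * (dC/dx) = D * (C1 - C2) / dx
J = 5.2235e-11 * (3.37 - 2.24) / 7.3e-03
J = 8.086e-09 kg/(m^2*s)


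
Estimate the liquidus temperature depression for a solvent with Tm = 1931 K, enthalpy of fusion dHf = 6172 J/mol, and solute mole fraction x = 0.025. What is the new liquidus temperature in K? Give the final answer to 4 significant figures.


dT = R*Tm^2*x / dHf
dT = 8.314 * 1931^2 * 0.025 / 6172
dT = 125.571 K
T_new = 1931 - 125.571 = 1805 K


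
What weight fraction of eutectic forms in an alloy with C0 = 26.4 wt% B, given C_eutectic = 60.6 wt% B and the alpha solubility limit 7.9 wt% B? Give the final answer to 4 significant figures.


f_primary = (C_e - C0) / (C_e - C_alpha_max)
f_primary = (60.6 - 26.4) / (60.6 - 7.9)
f_primary = 0.648956
f_eutectic = 1 - 0.648956 = 0.351


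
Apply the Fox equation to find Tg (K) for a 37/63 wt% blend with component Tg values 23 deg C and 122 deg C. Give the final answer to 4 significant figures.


1/Tg = w1/Tg1 + w2/Tg2 (in Kelvin)
Tg1 = 296.15 K, Tg2 = 395.15 K
1/Tg = 0.37/296.15 + 0.63/395.15
Tg = 351.7 K


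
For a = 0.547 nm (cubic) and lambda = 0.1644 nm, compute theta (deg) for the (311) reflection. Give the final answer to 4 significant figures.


d = a / sqrt(h^2+k^2+l^2)
d = 0.547 / sqrt(11) = 0.164927 nm
lambda = 2*d*sin(theta)  =>  sin(theta) = lambda / (2*d)
sin(theta) = 0.1644 / (2 * 0.164927) = 0.498403
theta = 29.89 deg


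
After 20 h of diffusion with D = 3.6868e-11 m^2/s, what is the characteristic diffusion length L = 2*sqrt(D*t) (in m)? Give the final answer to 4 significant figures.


t = 20 hr = 72000 s
Diffusion length = 2*sqrt(D*t)
= 2*sqrt(3.6868e-11 * 72000)
= 3.259e-03 m


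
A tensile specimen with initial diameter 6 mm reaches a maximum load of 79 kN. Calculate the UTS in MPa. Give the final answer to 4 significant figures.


A0 = pi*(d/2)^2 = pi*(6/2)^2 = 28.2743 mm^2
UTS = F_max / A0 = 79*1000 / 28.2743
UTS = 2794 MPa


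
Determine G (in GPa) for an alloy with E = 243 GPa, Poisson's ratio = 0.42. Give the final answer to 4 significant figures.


G = E / (2*(1+nu))
G = 243 / (2*(1+0.42))
G = 85.56 GPa


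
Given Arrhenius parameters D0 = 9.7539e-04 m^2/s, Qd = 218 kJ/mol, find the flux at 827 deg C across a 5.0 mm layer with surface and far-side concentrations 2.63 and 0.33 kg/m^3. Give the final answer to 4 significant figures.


Step 1: D = D0 * exp(-Qd/(R*T))
T = 827 + 273.15 = 1100.15 K
D = 9.7539e-04 * exp(-218e3 / (8.314 * 1100.15)) = 4.3477e-14 m^2/s
Step 2: J = D * (C1 - C2) / dx
J = 4.3477e-14 * (2.63 - 0.33) / 5e-03
J = 2e-11 kg/(m^2*s)


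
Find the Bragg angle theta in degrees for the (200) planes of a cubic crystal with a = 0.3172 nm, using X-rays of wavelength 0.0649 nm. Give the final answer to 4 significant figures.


d = a / sqrt(h^2+k^2+l^2)
d = 0.3172 / sqrt(4) = 0.1586 nm
lambda = 2*d*sin(theta)  =>  sin(theta) = lambda / (2*d)
sin(theta) = 0.0649 / (2 * 0.1586) = 0.204603
theta = 11.81 deg


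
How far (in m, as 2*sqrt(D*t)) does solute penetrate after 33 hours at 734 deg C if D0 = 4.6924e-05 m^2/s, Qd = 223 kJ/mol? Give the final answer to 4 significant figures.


Step 1: D = D0 * exp(-Qd/(R*T))
T = 1007.15 K
D = 4.6924e-05 * exp(-223e3 / (8.314 * 1007.15)) = 1.27452e-16 m^2/s
Step 2: L = 2*sqrt(D*t)
t = 33 h = 118800 s
L = 2*sqrt(1.27452e-16 * 118800) = 7.782e-06 m


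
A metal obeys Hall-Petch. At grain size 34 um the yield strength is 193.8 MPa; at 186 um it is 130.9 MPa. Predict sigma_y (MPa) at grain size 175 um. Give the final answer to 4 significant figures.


sigma_y = sigma0 + k / sqrt(d)
1/sqrt(d1) = 1/sqrt(3.4e-05) = 171.499;  1/sqrt(d2) = 73.3236
k = (sigma1 - sigma2) / (1/sqrt(d1) - 1/sqrt(d2)) = (193.8 - 130.9) / (171.499 - 73.3236) = 0.640692 MPa*m^0.5
sigma0 = sigma1 - k/sqrt(d1) = 193.8 - 0.640692*171.499 = 83.9221 MPa
sigma_y(d3) = 83.9221 + 0.640692 / sqrt(1.75e-04) = 132.4 MPa


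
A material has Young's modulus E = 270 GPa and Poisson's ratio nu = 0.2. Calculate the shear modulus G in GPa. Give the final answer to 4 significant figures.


G = E / (2*(1+nu))
G = 270 / (2*(1+0.2))
G = 112.5 GPa


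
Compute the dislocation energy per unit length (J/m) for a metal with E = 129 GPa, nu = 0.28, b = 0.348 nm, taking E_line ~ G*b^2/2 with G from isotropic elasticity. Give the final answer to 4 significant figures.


Step 1: G = E / (2*(1+nu))
G = 129 / (2*(1+0.28)) = 50.3906 GPa = 5.03906e+10 Pa
Step 2: E_line = G*b^2/2
b = 0.348 nm = 3.48e-10 m
E_line = 0.5 * 5.03906e+10 * (3.48e-10)^2 = 3.051e-09 J/m


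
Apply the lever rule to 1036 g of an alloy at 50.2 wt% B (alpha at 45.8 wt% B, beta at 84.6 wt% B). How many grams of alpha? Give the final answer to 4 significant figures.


f_alpha = (C_beta - C0) / (C_beta - C_alpha)
f_alpha = (84.6 - 50.2) / (84.6 - 45.8) = 0.886598
m_alpha = f_alpha * m_total = 0.886598 * 1036 = 918.5 g


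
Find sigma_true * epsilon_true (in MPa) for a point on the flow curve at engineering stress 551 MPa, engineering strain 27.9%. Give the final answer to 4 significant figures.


sigma_true = sigma_eng * (1 + epsilon_eng)
sigma_true = 551 * (1 + 0.279) = 704.729 MPa
epsilon_true = ln(1 + epsilon_eng)
epsilon_true = ln(1 + 0.279) = 0.246079
sigma_true * epsilon_true = 704.729 * 0.246079 = 173.4 MPa


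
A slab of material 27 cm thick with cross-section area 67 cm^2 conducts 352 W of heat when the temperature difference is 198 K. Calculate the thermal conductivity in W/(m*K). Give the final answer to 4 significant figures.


k = Q*L / (A*dT)
L = 0.27 m, A = 6.7e-03 m^2
k = 352 * 0.27 / (6.7e-03 * 198)
k = 71.64 W/(m*K)


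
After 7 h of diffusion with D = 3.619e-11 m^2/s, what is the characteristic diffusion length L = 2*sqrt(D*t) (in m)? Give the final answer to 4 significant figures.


t = 7 hr = 25200 s
Diffusion length = 2*sqrt(D*t)
= 2*sqrt(3.619e-11 * 25200)
= 1.91e-03 m


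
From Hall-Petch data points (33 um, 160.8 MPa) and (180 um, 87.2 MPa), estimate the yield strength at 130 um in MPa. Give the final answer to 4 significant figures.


sigma_y = sigma0 + k / sqrt(d)
1/sqrt(d1) = 1/sqrt(3.3e-05) = 174.078;  1/sqrt(d2) = 74.5356
k = (sigma1 - sigma2) / (1/sqrt(d1) - 1/sqrt(d2)) = (160.8 - 87.2) / (174.078 - 74.5356) = 0.739386 MPa*m^0.5
sigma0 = sigma1 - k/sqrt(d1) = 160.8 - 0.739386*174.078 = 32.0894 MPa
sigma_y(d3) = 32.0894 + 0.739386 / sqrt(1.3e-04) = 96.94 MPa


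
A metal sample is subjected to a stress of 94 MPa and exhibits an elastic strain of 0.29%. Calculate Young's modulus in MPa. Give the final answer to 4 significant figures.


E = sigma / epsilon
epsilon = 0.29% = 2.9e-03
E = 94 / 2.9e-03
E = 32410 MPa


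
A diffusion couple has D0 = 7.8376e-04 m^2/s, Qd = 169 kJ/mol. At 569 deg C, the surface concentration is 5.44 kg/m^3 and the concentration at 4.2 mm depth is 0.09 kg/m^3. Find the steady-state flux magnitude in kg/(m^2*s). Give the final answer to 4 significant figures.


Step 1: D = D0 * exp(-Qd/(R*T))
T = 569 + 273.15 = 842.15 K
D = 7.8376e-04 * exp(-169e3 / (8.314 * 842.15)) = 2.57942e-14 m^2/s
Step 2: J = D * (C1 - C2) / dx
J = 2.57942e-14 * (5.44 - 0.09) / 4.2e-03
J = 3.286e-11 kg/(m^2*s)


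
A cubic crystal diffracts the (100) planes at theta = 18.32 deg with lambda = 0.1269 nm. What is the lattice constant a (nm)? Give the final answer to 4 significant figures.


d = lambda / (2*sin(theta))
d = 0.1269 / (2*sin(18.32 deg))
d = 0.201862 nm
a = d * sqrt(h^2+k^2+l^2) = 0.201862 * sqrt(1)
a = 0.2019 nm


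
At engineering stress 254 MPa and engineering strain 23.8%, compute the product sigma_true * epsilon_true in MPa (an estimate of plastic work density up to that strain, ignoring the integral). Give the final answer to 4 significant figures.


sigma_true = sigma_eng * (1 + epsilon_eng)
sigma_true = 254 * (1 + 0.238) = 314.452 MPa
epsilon_true = ln(1 + epsilon_eng)
epsilon_true = ln(1 + 0.238) = 0.213497
sigma_true * epsilon_true = 314.452 * 0.213497 = 67.13 MPa


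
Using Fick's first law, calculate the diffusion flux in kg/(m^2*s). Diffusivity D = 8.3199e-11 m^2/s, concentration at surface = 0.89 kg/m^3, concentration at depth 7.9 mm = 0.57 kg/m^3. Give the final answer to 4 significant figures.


J = -D * (dC/dx) = D * (C1 - C2) / dx
J = 8.3199e-11 * (0.89 - 0.57) / 7.9e-03
J = 3.37e-09 kg/(m^2*s)


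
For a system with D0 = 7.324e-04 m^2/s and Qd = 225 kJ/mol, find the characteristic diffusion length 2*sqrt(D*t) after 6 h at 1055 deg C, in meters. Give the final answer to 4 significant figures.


Step 1: D = D0 * exp(-Qd/(R*T))
T = 1328.15 K
D = 7.324e-04 * exp(-225e3 / (8.314 * 1328.15)) = 1.03617e-12 m^2/s
Step 2: L = 2*sqrt(D*t)
t = 6 h = 21600 s
L = 2*sqrt(1.03617e-12 * 21600) = 2.992e-04 m


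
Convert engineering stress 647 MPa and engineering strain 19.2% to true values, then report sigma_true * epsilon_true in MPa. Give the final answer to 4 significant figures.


sigma_true = sigma_eng * (1 + epsilon_eng)
sigma_true = 647 * (1 + 0.192) = 771.224 MPa
epsilon_true = ln(1 + epsilon_eng)
epsilon_true = ln(1 + 0.192) = 0.175633
sigma_true * epsilon_true = 771.224 * 0.175633 = 135.5 MPa


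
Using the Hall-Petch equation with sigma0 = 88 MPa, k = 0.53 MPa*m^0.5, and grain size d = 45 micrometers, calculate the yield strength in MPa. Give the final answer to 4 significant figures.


sigma_y = sigma0 + k / sqrt(d)
d = 45 um = 4.5e-05 m
sigma_y = 88 + 0.53 / sqrt(4.5e-05)
sigma_y = 167 MPa


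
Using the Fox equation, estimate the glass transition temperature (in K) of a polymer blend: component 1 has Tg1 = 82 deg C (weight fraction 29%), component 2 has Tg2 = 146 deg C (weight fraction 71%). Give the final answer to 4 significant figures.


1/Tg = w1/Tg1 + w2/Tg2 (in Kelvin)
Tg1 = 355.15 K, Tg2 = 419.15 K
1/Tg = 0.29/355.15 + 0.71/419.15
Tg = 398.3 K


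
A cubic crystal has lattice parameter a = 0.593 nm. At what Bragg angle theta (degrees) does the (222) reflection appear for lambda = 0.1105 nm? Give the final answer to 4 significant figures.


d = a / sqrt(h^2+k^2+l^2)
d = 0.593 / sqrt(12) = 0.171184 nm
lambda = 2*d*sin(theta)  =>  sin(theta) = lambda / (2*d)
sin(theta) = 0.1105 / (2 * 0.171184) = 0.322751
theta = 18.83 deg


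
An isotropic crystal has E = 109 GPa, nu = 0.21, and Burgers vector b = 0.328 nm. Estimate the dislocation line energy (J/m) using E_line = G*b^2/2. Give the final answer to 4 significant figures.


Step 1: G = E / (2*(1+nu))
G = 109 / (2*(1+0.21)) = 45.0413 GPa = 4.50413e+10 Pa
Step 2: E_line = G*b^2/2
b = 0.328 nm = 3.28e-10 m
E_line = 0.5 * 4.50413e+10 * (3.28e-10)^2 = 2.423e-09 J/m


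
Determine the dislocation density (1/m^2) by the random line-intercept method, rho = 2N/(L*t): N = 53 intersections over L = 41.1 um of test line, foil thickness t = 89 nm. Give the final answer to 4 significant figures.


rho = 2N / (L * t)
L = 41.1 um = 4.11e-05 m, t = 89 nm = 8.9e-08 m
rho = 2 * 53 / (4.11e-05 * 8.9e-08)
rho = 2.898e+13 1/m^2


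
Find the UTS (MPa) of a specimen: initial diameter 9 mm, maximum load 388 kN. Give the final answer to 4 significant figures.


A0 = pi*(d/2)^2 = pi*(9/2)^2 = 63.6173 mm^2
UTS = F_max / A0 = 388*1000 / 63.6173
UTS = 6099 MPa


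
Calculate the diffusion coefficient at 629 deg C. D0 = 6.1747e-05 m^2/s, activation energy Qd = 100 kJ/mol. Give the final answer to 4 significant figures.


D = D0 * exp(-Qd / (R*T))
T = 902.15 K
D = 6.1747e-05 * exp(-100e3 / (8.314 * 902.15))
D = 1.001e-10 m^2/s


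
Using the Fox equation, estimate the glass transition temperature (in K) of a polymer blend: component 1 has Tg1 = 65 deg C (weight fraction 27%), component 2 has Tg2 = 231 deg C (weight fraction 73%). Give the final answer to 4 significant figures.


1/Tg = w1/Tg1 + w2/Tg2 (in Kelvin)
Tg1 = 338.15 K, Tg2 = 504.15 K
1/Tg = 0.27/338.15 + 0.73/504.15
Tg = 445.1 K


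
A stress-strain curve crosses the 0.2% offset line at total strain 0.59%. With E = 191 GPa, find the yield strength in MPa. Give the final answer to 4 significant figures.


Offset strain = 0.002
Elastic strain at yield = total_strain - offset = 5.9e-03 - 0.002 = 3.9e-03
sigma_y = E * elastic_strain = 191000 * 3.9e-03
sigma_y = 744.9 MPa


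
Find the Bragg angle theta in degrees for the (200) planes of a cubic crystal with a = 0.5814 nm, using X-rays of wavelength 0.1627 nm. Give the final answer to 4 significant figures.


d = a / sqrt(h^2+k^2+l^2)
d = 0.5814 / sqrt(4) = 0.2907 nm
lambda = 2*d*sin(theta)  =>  sin(theta) = lambda / (2*d)
sin(theta) = 0.1627 / (2 * 0.2907) = 0.279842
theta = 16.25 deg


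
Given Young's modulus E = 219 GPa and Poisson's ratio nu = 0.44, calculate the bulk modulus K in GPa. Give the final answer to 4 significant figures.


K = E / (3*(1-2*nu))
K = 219 / (3*(1-2*0.44))
K = 608.3 GPa


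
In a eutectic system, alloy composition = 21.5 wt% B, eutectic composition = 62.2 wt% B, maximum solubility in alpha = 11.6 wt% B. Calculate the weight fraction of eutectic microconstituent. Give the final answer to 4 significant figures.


f_primary = (C_e - C0) / (C_e - C_alpha_max)
f_primary = (62.2 - 21.5) / (62.2 - 11.6)
f_primary = 0.804348
f_eutectic = 1 - 0.804348 = 0.1957


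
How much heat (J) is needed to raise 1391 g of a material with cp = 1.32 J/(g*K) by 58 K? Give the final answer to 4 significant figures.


Q = m * cp * dT
Q = 1391 * 1.32 * 58
Q = 106500 J


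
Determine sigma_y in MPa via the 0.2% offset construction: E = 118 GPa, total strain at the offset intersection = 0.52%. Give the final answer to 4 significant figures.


Offset strain = 0.002
Elastic strain at yield = total_strain - offset = 5.2e-03 - 0.002 = 3.2e-03
sigma_y = E * elastic_strain = 118000 * 3.2e-03
sigma_y = 377.6 MPa


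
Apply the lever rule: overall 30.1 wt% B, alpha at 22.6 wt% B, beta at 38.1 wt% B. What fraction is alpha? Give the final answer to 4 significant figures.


f_alpha = (C_beta - C0) / (C_beta - C_alpha)
f_alpha = (38.1 - 30.1) / (38.1 - 22.6)
f_alpha = 0.5161


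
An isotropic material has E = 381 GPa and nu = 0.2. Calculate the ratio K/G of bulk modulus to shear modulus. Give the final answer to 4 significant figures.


G = E / (2*(1+nu))
G = 381 / (2*(1+0.2)) = 158.75 GPa
K = E / (3*(1-2*nu))
K = 381 / (3*(1-2*0.2)) = 211.667 GPa
K/G = 211.667 / 158.75 = 1.333


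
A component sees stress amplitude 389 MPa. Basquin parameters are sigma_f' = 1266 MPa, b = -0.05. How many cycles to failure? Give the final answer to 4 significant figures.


sigma_a = sigma_f' * (2*Nf)^b
2*Nf = (sigma_a / sigma_f')^(1/b)
2*Nf = (389 / 1266)^(1/-0.05)
2*Nf = 1.77698e+10
Nf = 8.885e+09 cycles
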